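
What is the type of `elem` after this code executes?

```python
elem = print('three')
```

print() returns None

NoneType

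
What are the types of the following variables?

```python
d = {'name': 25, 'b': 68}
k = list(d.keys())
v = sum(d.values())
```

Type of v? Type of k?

sum of int values returns int; list(...) returns list

int, list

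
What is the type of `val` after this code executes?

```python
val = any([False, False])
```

any() returns bool

bool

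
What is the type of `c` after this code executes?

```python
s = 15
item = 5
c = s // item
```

int // int returns int (15 // 5 = 3)

int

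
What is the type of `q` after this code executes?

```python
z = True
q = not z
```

'not' always returns bool

bool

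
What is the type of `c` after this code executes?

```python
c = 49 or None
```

'or' returns first truthy value (49, int)

int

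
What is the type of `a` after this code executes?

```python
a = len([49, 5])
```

len() always returns int

int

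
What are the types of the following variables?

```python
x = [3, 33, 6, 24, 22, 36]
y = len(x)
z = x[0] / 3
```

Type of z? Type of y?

int / int returns float; len() returns int

float, int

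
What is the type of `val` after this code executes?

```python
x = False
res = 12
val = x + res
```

bool + int returns int (False is 0, so 0 + 12 = 12)

int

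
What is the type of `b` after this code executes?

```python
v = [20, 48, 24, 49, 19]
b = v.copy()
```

list.copy() returns list

list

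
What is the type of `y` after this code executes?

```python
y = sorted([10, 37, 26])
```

sorted() always returns list

list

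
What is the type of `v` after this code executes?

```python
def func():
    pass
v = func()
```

A function with no return statement returns None

NoneType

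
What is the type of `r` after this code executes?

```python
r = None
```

None has type NoneType

NoneType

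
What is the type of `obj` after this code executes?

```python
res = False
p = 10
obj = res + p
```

bool + int returns int (False is 0, so 0 + 10 = 10)

int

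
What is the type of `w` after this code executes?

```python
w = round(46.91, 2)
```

round() with ndigits arg returns float

float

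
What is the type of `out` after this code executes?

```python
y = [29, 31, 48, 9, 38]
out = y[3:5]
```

Slicing a list always returns a list

list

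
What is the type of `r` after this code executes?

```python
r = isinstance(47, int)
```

isinstance() returns bool

bool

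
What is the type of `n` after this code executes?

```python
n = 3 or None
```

'or' returns first truthy value (3, int)

int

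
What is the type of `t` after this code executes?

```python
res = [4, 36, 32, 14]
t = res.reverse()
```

list.reverse() returns None

NoneType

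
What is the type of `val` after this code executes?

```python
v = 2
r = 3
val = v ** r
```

int ** positive int returns int (2 ** 3 = 8)

int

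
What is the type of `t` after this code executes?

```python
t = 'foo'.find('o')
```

str.find() returns int (index, or -1)

int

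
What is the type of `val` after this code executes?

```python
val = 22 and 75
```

'and' returns the last value when all truthy (75, which is int)

int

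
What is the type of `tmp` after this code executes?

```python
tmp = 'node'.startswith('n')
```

str.startswith() returns bool

bool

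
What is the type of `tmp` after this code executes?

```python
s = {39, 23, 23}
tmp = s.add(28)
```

set.add() returns None (mutates in place)

NoneType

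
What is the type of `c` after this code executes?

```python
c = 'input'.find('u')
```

str.find() returns int (index, or -1)

int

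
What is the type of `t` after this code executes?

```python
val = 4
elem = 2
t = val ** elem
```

int ** positive int returns int (4 ** 2 = 16)

int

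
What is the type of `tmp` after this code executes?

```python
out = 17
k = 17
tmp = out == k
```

Equality comparison returns bool

bool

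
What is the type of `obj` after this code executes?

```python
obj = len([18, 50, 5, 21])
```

len() always returns int

int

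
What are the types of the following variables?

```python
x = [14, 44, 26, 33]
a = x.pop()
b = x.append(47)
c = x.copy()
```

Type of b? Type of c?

list.append() returns None; list.copy() returns list

NoneType, list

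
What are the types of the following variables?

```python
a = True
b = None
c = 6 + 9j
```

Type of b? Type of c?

b is NoneType; c is complex

NoneType, complex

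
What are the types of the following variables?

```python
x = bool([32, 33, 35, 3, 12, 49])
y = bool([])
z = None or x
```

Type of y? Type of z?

bool() returns bool; None or <bool> returns the bool

bool, bool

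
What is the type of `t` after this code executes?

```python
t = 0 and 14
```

'and' returns the first falsy value (0, which is int)

int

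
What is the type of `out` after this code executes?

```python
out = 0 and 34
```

'and' returns the first falsy value (0, which is int)

int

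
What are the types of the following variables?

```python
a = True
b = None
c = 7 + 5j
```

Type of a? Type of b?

a is bool; b is NoneType

bool, NoneType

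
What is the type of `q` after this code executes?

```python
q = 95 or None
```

'or' returns first truthy value (95, int)

int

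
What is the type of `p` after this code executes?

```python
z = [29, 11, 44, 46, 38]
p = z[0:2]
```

Slicing a list always returns a list

list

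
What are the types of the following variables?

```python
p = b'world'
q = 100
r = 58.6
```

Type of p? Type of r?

p is bytes; r is float

bytes, float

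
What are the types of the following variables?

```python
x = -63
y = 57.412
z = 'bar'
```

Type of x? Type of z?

x is int; z is str

int, str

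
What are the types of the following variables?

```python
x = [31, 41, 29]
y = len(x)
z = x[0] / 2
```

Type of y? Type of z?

len() returns int; int / int returns float

int, float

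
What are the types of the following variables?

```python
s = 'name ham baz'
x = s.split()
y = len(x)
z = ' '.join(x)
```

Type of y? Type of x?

len() returns int; str.split() returns list

int, list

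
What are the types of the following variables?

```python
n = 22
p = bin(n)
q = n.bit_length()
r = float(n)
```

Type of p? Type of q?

bin() returns str; int.bit_length() returns int

str, int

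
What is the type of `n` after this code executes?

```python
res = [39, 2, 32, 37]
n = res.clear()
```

list.clear() returns None

NoneType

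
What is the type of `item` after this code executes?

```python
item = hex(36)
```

hex() returns str representation

str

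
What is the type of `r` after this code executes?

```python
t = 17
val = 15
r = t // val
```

int // int returns int (17 // 15 = 1)

int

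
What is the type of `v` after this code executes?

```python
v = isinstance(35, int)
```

isinstance() returns bool

bool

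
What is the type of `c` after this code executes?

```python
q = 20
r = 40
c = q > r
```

Comparison operators return bool

bool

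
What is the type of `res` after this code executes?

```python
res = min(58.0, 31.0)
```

min() of floats returns float

float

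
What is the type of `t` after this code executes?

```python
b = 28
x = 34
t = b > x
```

Comparison operators return bool

bool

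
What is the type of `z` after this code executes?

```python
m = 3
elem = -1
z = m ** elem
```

int ** negative int returns float

float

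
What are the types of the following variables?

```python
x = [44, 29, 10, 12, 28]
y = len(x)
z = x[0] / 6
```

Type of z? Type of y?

int / int returns float; len() returns int

float, int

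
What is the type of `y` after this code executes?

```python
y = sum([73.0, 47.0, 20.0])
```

sum() of floats returns float

float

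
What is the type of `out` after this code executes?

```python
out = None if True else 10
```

Ternary: condition is True, if branch (None) taken → NoneType

NoneType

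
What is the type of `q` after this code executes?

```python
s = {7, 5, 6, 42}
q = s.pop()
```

Popping from a set of ints returns int

int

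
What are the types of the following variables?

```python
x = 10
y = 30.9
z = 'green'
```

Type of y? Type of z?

y is float; z is str

float, str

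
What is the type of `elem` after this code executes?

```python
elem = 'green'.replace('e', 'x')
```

str.replace() returns str

str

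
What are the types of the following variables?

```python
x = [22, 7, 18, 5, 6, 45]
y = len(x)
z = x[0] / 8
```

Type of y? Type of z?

len() returns int; int / int returns float

int, float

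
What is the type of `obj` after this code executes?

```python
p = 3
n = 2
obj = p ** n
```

int ** positive int returns int (3 ** 2 = 9)

int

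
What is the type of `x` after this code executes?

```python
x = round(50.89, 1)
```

round() with ndigits arg returns float

float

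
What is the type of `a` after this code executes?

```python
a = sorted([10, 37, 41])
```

sorted() always returns list

list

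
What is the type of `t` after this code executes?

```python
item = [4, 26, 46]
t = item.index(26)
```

list.index() returns int

int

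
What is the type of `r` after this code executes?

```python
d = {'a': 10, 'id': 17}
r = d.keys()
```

.keys() returns a dict_keys view object

dict_keys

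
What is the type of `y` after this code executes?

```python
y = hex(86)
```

hex() returns str representation

str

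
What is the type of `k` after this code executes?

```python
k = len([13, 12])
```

len() always returns int

int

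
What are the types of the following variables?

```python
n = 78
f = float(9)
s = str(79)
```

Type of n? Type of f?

n is int; f is float

int, float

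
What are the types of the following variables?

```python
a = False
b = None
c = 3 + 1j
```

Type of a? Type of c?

a is bool; c is complex

bool, complex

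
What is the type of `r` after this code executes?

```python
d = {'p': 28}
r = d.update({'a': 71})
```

dict.update() returns None

NoneType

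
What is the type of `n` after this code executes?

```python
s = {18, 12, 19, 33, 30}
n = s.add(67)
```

set.add() returns None (mutates in place)

NoneType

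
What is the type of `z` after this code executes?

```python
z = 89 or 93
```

'or' returns the first truthy value (89, which is int)

int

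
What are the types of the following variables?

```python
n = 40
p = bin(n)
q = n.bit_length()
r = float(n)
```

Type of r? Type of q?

float() returns float; int.bit_length() returns int

float, int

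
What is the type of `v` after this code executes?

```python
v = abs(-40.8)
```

abs() of float returns float

float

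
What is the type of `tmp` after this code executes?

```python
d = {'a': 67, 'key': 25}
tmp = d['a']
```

Accessing dict[str, int] with key 'a' returns int value 67

int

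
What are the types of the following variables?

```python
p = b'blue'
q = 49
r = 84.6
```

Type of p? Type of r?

p is bytes; r is float

bytes, float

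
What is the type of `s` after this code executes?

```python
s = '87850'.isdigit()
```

str.isdigit() returns bool

bool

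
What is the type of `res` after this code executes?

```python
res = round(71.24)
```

round() with no ndigits arg returns int

int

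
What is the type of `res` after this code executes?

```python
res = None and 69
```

'and' returns first falsy value (None)

NoneType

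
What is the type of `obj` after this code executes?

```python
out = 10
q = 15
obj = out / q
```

int / int always returns float in Python 3 (10 / 15 = 0.666667)

float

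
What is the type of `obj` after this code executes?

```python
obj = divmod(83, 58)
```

divmod() returns a tuple (quotient, remainder)

tuple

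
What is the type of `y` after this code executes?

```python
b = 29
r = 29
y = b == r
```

Equality comparison returns bool

bool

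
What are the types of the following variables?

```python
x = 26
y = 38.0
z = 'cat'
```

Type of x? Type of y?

x is int; y is float

int, float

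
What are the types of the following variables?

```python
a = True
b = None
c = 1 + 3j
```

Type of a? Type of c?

a is bool; c is complex

bool, complex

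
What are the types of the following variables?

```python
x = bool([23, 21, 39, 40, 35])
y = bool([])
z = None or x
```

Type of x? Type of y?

bool() returns bool; bool() returns bool

bool, bool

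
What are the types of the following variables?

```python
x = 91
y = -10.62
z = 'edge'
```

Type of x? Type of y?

x is int; y is float

int, float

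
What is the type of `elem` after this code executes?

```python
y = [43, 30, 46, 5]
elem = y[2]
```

Indexing a list of ints returns int (y[2] = 46)

int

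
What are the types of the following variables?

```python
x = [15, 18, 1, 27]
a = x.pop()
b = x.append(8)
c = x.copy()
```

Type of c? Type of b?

list.copy() returns list; list.append() returns None

list, NoneType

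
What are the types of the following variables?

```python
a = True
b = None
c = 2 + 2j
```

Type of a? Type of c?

a is bool; c is complex

bool, complex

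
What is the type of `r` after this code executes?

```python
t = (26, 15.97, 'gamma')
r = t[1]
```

Index 1 of tuple is 15.97 which is float

float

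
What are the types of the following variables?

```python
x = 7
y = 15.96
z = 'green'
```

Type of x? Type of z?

x is int; z is str

int, str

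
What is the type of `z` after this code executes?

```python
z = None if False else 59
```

Ternary: condition is False, else branch (59) taken → int

int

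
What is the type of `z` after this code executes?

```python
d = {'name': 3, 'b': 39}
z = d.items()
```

dict.items() returns a dict_items view

dict_items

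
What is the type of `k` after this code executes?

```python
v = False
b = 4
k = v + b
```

bool + int returns int (False is 0, so 0 + 4 = 4)

int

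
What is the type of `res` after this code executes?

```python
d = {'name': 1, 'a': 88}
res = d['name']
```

Accessing dict[str, int] with key 'name' returns int value 1

int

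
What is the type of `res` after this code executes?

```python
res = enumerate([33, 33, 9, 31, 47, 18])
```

enumerate() returns an enumerate iterator object

enumerate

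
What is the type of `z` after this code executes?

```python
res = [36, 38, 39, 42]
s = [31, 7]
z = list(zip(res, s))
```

list(zip(...)) returns a list of tuples

list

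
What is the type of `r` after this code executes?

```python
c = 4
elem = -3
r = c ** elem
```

int ** negative int returns float

float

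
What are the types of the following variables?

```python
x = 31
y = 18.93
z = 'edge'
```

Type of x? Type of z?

x is int; z is str

int, str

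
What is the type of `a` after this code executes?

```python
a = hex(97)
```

hex() returns str representation

str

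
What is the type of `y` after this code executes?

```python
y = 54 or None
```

'or' returns first truthy value (54, int)

int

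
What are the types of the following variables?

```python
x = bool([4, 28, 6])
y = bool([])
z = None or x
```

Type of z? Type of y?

None or <bool> returns the bool; bool() returns bool

bool, bool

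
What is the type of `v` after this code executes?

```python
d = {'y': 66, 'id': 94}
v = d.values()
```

.values() returns a dict_values view object

dict_values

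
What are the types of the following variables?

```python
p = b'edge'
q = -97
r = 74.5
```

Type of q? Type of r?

q is int; r is float

int, float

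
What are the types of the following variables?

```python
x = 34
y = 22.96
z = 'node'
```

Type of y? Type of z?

y is float; z is str

float, str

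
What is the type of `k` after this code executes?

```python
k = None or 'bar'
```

'or' with None returns the other value ('bar', str)

str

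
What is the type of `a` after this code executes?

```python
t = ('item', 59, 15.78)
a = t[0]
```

Index 0 of tuple is 'item' which is str

str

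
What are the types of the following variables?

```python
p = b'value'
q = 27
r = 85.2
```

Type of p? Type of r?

p is bytes; r is float

bytes, float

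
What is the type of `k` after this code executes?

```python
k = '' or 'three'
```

'or' returns first truthy value ('three', which is str)

str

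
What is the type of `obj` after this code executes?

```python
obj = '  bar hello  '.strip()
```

str.strip() returns str

str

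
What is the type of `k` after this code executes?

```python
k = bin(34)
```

bin() returns str representation

str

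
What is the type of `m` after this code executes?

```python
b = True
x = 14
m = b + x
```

bool + int returns int (True is 1, so 1 + 14 = 15)

int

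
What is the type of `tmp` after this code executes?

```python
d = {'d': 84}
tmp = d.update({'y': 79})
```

dict.update() returns None

NoneType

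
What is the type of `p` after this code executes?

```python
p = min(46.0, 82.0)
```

min() of floats returns float

float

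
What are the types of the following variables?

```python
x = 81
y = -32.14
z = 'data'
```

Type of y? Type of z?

y is float; z is str

float, str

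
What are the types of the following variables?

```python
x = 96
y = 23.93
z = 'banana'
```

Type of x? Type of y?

x is int; y is float

int, float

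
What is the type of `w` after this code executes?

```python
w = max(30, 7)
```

max() of ints returns int

int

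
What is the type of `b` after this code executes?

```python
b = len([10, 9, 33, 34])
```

len() always returns int

int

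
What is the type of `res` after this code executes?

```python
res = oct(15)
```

oct() returns str representation

str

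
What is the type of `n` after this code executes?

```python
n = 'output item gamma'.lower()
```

str.lower() returns str

str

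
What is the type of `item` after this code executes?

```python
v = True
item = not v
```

'not' always returns bool

bool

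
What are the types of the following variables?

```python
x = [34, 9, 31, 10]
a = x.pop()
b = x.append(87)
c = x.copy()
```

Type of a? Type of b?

list.pop() returns the element (int); list.append() returns None

int, NoneType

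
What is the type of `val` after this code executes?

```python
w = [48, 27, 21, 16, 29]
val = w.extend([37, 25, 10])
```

list.extend() returns None

NoneType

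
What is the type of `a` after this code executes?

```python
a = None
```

None has type NoneType

NoneType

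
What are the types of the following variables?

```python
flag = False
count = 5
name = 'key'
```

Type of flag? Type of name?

flag is bool; name is str

bool, str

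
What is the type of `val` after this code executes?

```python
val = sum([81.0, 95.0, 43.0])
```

sum() of floats returns float

float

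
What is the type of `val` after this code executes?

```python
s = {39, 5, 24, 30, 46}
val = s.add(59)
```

set.add() returns None (mutates in place)

NoneType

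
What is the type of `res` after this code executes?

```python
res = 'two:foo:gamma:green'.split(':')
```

str.split() returns list

list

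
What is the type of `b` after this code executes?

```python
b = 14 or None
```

'or' returns first truthy value (14, int)

int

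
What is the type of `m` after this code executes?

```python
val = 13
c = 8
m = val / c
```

int / int always returns float in Python 3 (13 / 8 = 1.625)

float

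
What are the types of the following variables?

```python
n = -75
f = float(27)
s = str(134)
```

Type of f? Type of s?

f is float; s is str

float, str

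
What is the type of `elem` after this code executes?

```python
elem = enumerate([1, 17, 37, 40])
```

enumerate() returns an enumerate iterator object

enumerate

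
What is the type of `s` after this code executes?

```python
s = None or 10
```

'or' with None returns the other value (10, int)

int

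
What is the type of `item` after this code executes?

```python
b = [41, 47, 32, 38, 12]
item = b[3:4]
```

Slicing a list always returns a list

list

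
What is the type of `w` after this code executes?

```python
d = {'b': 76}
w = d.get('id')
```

dict.get() returns None when key 'id' is not found and no default given

NoneType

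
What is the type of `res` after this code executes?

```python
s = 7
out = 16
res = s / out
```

int / int always returns float in Python 3 (7 / 16 = 0.4375)

float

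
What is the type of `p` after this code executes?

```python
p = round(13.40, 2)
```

round() with ndigits arg returns float

float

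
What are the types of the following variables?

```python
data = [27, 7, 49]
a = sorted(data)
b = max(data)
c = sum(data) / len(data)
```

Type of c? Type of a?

int / int returns float; sorted() returns list

float, list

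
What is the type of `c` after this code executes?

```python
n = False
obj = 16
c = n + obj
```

bool + int returns int (False is 0, so 0 + 16 = 16)

int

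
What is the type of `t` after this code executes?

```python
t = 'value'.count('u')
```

str.count() returns int

int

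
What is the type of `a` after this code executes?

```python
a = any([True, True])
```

any() returns bool

bool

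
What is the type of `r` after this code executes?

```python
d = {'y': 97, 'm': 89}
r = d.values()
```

.values() returns a dict_values view object

dict_values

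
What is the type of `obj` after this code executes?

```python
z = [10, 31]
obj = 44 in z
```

'in' operator returns bool

bool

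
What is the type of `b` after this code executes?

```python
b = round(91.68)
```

round() with no ndigits arg returns int

int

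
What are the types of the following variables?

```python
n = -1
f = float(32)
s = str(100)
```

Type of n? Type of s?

n is int; s is str

int, str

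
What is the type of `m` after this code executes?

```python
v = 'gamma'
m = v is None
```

'is' comparison returns bool

bool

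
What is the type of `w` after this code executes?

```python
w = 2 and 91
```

'and' returns the last value when all truthy (91, which is int)

int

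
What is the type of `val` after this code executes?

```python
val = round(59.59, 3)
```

round() with ndigits arg returns float

float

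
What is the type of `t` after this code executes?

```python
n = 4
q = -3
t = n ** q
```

int ** negative int returns float

float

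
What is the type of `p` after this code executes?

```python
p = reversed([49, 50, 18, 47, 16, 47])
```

reversed() on a list returns a list_reverseiterator

list_reverseiterator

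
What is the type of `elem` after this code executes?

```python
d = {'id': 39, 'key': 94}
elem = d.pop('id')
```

dict.pop() returns the value (int)

int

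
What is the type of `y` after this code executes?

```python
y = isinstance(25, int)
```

isinstance() returns bool

bool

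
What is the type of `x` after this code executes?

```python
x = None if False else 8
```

Ternary: condition is False, else branch (8) taken → int

int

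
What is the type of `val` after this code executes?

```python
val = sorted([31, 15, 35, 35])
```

sorted() always returns list

list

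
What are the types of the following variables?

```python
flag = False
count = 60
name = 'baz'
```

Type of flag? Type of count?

flag is bool; count is int

bool, int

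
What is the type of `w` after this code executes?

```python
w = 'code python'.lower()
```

str.lower() returns str

str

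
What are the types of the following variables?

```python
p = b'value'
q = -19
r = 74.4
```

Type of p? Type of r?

p is bytes; r is float

bytes, float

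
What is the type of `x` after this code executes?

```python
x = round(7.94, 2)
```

round() with ndigits arg returns float

float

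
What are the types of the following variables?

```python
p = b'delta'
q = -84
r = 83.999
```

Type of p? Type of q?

p is bytes; q is int

bytes, int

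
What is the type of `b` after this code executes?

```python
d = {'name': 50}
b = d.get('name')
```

dict.get() returns the value (int) when key is found

int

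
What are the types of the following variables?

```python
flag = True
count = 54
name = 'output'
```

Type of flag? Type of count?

flag is bool; count is int

bool, int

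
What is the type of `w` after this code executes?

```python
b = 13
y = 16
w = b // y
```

int // int returns int (13 // 16 = 0)

int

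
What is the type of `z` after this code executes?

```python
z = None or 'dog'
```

'or' with None returns the other value ('dog', str)

str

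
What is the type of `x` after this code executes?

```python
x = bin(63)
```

bin() returns str representation

str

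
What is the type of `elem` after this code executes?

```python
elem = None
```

None has type NoneType

NoneType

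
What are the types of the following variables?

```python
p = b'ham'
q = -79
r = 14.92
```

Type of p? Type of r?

p is bytes; r is float

bytes, float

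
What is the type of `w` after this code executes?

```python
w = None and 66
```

'and' returns first falsy value (None)

NoneType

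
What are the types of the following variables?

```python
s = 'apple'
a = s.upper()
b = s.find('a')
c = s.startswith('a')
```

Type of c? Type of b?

str.startswith() returns bool; str.find() returns int

bool, int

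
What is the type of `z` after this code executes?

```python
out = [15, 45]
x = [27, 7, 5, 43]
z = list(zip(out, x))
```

list(zip(...)) returns a list of tuples

list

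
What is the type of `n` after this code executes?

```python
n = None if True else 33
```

Ternary: condition is True, if branch (None) taken → NoneType

NoneType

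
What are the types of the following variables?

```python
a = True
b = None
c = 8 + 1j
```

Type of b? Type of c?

b is NoneType; c is complex

NoneType, complex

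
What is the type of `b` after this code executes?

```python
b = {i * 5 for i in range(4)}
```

A set comprehension {expr for x in iterable} produces a set

set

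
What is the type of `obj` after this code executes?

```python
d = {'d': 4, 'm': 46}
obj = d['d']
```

Accessing dict[str, int] with key 'd' returns int value 4

int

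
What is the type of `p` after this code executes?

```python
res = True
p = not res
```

'not' always returns bool

bool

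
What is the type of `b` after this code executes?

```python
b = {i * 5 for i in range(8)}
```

A set comprehension {expr for x in iterable} produces a set

set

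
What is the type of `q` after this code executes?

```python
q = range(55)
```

range() returns a range object

range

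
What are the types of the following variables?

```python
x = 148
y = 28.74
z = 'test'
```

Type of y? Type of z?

y is float; z is str

float, str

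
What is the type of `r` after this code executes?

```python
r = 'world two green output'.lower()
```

str.lower() returns str

str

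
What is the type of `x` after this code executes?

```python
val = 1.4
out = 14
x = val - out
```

float - int returns float (1.4 - 14 = -12.6)

float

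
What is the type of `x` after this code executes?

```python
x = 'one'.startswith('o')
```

str.startswith() returns bool

bool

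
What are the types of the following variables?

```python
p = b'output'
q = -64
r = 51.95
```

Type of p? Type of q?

p is bytes; q is int

bytes, int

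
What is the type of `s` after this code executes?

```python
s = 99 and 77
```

'and' returns the last value when all truthy (77, which is int)

int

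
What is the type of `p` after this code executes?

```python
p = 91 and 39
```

'and' returns the last value when all truthy (39, which is int)

int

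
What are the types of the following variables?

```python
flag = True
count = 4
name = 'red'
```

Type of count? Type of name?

count is int; name is str

int, str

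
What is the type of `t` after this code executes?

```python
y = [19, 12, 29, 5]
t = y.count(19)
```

list.count() returns int

int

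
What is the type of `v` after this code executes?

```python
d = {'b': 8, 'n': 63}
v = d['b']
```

Accessing dict[str, int] with key 'b' returns int value 8

int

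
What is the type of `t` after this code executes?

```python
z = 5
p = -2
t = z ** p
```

int ** negative int returns float

float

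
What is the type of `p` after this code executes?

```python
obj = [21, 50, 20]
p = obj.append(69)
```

list.append() returns None (mutates in place)

NoneType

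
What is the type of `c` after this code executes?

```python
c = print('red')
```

print() returns None

NoneType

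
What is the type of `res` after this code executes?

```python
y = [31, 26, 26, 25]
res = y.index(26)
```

list.index() returns int

int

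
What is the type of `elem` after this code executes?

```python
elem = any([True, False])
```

any() returns bool

bool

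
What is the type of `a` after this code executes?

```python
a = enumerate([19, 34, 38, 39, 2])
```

enumerate() returns an enumerate iterator object

enumerate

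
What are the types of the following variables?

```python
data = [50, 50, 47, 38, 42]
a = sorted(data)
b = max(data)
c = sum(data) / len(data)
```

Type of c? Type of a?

int / int returns float; sorted() returns list

float, list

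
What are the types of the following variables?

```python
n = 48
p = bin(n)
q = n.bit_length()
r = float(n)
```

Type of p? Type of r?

bin() returns str; float() returns float

str, float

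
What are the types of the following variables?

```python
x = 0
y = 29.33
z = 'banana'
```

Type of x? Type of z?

x is int; z is str

int, str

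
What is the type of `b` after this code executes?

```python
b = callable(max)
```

callable() returns bool

bool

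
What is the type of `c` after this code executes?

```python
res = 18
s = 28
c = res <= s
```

Comparison operators return bool

bool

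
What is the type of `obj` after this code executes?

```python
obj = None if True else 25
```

Ternary: condition is True, if branch (None) taken → NoneType

NoneType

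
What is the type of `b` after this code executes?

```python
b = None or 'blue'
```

'or' with None returns the other value ('blue', str)

str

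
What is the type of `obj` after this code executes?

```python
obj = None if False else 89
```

Ternary: condition is False, else branch (89) taken → int

int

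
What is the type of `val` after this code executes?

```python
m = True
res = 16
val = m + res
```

bool + int returns int (True is 1, so 1 + 16 = 17)

int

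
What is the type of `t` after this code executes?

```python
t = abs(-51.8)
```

abs() of float returns float

float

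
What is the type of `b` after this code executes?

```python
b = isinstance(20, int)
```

isinstance() returns bool

bool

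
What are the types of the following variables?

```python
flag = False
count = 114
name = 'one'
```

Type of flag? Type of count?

flag is bool; count is int

bool, int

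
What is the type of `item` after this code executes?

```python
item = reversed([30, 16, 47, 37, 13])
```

reversed() on a list returns a list_reverseiterator

list_reverseiterator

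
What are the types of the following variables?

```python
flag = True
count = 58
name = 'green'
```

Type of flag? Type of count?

flag is bool; count is int

bool, int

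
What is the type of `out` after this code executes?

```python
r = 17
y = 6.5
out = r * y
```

int * float returns float (17 * 6.5 = 110.5)

float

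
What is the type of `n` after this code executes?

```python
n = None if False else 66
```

Ternary: condition is False, else branch (66) taken → int

int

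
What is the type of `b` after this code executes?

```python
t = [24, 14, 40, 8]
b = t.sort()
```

list.sort() returns None (sorts in place)

NoneType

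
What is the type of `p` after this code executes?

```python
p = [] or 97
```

'or' returns first truthy value (97, which is int)

int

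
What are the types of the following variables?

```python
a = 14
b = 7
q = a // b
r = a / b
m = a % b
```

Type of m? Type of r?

int % int returns int; int / int returns float

int, float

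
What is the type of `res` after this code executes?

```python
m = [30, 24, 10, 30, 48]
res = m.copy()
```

list.copy() returns list

list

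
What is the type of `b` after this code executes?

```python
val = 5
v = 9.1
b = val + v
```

int + float returns float (5 + 9.1 = 14.1)

float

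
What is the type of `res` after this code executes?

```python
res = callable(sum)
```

callable() returns bool

bool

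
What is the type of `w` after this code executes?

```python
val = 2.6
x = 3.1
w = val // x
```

float // float returns float (floor division preserves float type)

float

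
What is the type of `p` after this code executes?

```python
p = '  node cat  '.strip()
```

str.strip() returns str

str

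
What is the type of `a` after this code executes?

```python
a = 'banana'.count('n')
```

str.count() returns int

int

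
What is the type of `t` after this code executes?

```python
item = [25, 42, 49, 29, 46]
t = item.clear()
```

list.clear() returns None

NoneType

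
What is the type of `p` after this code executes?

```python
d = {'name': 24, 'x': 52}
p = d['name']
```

Accessing dict[str, int] with key 'name' returns int value 24

int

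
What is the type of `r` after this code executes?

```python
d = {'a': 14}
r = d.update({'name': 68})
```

dict.update() returns None

NoneType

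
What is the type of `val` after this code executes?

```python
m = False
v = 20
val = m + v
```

bool + int returns int (False is 0, so 0 + 20 = 20)

int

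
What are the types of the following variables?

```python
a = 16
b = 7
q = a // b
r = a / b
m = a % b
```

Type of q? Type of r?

int // int returns int; int / int returns float

int, float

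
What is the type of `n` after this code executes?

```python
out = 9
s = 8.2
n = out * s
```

int * float returns float (9 * 8.2 = 73.8)

float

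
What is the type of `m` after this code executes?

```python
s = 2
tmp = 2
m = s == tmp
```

Equality comparison returns bool

bool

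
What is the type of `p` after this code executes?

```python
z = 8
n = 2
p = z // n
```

int // int returns int (8 // 2 = 4)

int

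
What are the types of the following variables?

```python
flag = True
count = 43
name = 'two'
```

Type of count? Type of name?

count is int; name is str

int, str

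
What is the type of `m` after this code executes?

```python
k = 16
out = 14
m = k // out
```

int // int returns int (16 // 14 = 1)

int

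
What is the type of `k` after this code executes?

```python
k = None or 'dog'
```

'or' with None returns the other value ('dog', str)

str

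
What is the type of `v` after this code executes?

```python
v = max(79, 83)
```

max() of ints returns int

int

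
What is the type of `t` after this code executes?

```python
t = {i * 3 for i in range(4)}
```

A set comprehension {expr for x in iterable} produces a set

set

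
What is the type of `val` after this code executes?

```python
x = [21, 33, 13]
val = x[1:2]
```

Slicing a list always returns a list

list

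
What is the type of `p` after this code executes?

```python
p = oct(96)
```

oct() returns str representation

str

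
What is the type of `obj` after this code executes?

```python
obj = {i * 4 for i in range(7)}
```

A set comprehension {expr for x in iterable} produces a set

set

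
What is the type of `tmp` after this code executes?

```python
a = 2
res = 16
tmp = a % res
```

int % int returns int (2 % 16 = 2)

int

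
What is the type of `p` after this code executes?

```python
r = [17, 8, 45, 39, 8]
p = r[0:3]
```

Slicing a list always returns a list

list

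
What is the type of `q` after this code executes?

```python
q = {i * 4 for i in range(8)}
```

A set comprehension {expr for x in iterable} produces a set

set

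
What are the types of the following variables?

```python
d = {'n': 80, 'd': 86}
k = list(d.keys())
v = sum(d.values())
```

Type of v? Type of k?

sum of int values returns int; list(...) returns list

int, list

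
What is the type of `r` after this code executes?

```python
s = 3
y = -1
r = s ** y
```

int ** negative int returns float

float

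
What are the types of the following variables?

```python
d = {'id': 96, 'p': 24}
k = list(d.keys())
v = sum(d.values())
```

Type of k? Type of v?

list(...) returns list; sum of int values returns int

list, int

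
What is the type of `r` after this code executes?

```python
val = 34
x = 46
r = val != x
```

Comparison operators return bool

bool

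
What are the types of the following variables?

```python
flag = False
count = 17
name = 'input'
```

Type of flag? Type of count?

flag is bool; count is int

bool, int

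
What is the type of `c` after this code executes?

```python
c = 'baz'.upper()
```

str.upper() returns str

str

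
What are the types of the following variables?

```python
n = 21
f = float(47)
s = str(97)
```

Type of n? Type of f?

n is int; f is float

int, float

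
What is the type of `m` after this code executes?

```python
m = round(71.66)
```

round() with no ndigits arg returns int

int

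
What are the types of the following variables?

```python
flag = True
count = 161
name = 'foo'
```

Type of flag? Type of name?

flag is bool; name is str

bool, str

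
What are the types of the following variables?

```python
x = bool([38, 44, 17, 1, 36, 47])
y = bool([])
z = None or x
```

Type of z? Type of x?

None or <bool> returns the bool; bool() returns bool

bool, bool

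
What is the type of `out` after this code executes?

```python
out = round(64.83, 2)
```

round() with ndigits arg returns float

float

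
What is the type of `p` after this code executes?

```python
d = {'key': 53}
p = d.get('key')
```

dict.get() returns the value (int) when key is found

int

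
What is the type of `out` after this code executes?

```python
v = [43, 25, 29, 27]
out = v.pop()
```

list.pop() returns the popped element (int here)

int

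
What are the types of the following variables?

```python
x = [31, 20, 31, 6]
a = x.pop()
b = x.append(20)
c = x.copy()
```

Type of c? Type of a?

list.copy() returns list; list.pop() returns the element (int)

list, int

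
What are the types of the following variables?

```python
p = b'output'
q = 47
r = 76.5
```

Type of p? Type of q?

p is bytes; q is int

bytes, int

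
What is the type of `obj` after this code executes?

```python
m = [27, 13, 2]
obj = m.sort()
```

list.sort() returns None (sorts in place)

NoneType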